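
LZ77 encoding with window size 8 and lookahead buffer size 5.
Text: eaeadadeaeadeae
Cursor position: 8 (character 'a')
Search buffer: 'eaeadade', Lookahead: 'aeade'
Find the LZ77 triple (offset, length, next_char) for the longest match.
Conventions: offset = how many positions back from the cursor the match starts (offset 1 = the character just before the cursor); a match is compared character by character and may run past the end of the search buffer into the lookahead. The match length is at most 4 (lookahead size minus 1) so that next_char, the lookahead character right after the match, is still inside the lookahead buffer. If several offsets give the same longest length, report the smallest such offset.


Try each offset into the search buffer:
  offset=1 (pos 7, char 'e'): match length 0
  offset=2 (pos 6, char 'd'): match length 0
  offset=3 (pos 5, char 'a'): match length 1
  offset=4 (pos 4, char 'd'): match length 0
  offset=5 (pos 3, char 'a'): match length 1
  offset=6 (pos 2, char 'e'): match length 0
  offset=7 (pos 1, char 'a'): match length 4
  offset=8 (pos 0, char 'e'): match length 0
Longest match has length 4 at offset 7.
next_char = character at position 8 + 4 = 12 -> 'e'

Best match: offset=7, length=4 (matching 'aead' starting at position 1)
LZ77 triple: (7, 4, 'e')


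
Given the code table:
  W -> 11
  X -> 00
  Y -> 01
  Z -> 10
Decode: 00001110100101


Decoding:
00 -> X
00 -> X
11 -> W
10 -> Z
10 -> Z
01 -> Y
01 -> Y


Result: XXWZZYY


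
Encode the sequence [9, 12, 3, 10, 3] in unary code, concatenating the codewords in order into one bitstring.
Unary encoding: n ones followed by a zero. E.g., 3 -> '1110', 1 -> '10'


Encode each number as n ones followed by a terminating 0:
  9 -> 1111111110 (10 bits)
  12 -> 1111111111110 (13 bits)
  3 -> 1110 (4 bits)
  10 -> 11111111110 (11 bits)
  3 -> 1110 (4 bits)
Total length = 10 + 13 + 4 + 11 + 4 = 42 bits.

Unary([9, 12, 3, 10, 3]) = 111111111011111111111101110111111111101110 (42 bits)


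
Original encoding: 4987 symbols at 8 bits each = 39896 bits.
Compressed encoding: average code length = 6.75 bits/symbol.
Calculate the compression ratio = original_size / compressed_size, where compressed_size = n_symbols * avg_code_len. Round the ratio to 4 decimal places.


original_size = n_symbols * orig_bits = 4987 * 8 = 39896 bits
compressed_size = n_symbols * avg_code_len = 4987 * 6.75 = 33662.25 bits
ratio = original_size / compressed_size = 39896 / 33662.25 = 1.1852

Compression ratio = 1.1852


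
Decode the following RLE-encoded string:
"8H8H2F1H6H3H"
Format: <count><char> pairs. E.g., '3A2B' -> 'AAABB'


Expanding each <count><char> pair:
  8H -> 'HHHHHHHH'
  8H -> 'HHHHHHHH'
  2F -> 'FF'
  1H -> 'H'
  6H -> 'HHHHHH'
  3H -> 'HHH'

Decoded = HHHHHHHHHHHHHHHHFFHHHHHHHHHH


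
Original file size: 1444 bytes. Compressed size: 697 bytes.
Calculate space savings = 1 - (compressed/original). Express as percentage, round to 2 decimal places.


ratio = compressed/original = 697/1444 = 0.482687
savings = 1 - ratio = 1 - 0.482687 = 0.517313
as a percentage: 0.517313 * 100 = 51.73%

Space savings = 1 - 697/1444 = 51.73%


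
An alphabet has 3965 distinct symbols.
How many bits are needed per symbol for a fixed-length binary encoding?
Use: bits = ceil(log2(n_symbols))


log2(3965) = 11.9531
Bracket: 2^11 = 2048 < 3965 <= 2^12 = 4096
So ceil(log2(3965)) = 12

bits = ceil(log2(3965)) = ceil(11.9531) = 12 bits


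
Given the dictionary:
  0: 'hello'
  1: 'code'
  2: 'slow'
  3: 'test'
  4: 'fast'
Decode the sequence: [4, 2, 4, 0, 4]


Look up each index in the dictionary:
  4 -> 'fast'
  2 -> 'slow'
  4 -> 'fast'
  0 -> 'hello'
  4 -> 'fast'

Decoded: "fast slow fast hello fast"


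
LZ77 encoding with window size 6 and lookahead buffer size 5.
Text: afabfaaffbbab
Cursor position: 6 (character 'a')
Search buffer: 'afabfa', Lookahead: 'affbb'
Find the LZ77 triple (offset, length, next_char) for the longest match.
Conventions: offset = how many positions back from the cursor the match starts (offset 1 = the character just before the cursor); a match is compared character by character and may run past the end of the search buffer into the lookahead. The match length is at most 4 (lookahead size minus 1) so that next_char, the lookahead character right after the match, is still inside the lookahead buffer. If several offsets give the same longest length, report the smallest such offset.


Try each offset into the search buffer:
  offset=1 (pos 5, char 'a'): match length 1
  offset=2 (pos 4, char 'f'): match length 0
  offset=3 (pos 3, char 'b'): match length 0
  offset=4 (pos 2, char 'a'): match length 1
  offset=5 (pos 1, char 'f'): match length 0
  offset=6 (pos 0, char 'a'): match length 2
Longest match has length 2 at offset 6.
next_char = character at position 6 + 2 = 8 -> 'f'

Best match: offset=6, length=2 (matching 'af' starting at position 0)
LZ77 triple: (6, 2, 'f')


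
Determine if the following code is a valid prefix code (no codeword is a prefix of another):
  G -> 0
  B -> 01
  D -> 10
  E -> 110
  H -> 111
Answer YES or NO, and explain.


Checking each pair (does one codeword prefix another?):
  G='0' vs B='01': prefix -- VIOLATION

NO -- this is NOT a valid prefix code. G (0) is a prefix of B (01).


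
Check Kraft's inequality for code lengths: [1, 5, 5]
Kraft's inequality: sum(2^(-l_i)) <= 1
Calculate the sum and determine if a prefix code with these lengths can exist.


Sum = 2^(-1) + 2^(-5) + 2^(-5)
    = 0.5 + 0.03125 + 0.03125
    = 18/32 = 0.5625
Since 0.5625 <= 1, Kraft's inequality IS satisfied.
A prefix code with these lengths CAN exist.

Kraft sum = 0.5625. Satisfied.


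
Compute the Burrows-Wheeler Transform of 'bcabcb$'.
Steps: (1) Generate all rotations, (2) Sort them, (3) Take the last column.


Rotations (sorted):
  0: $bcabcb -> last char: b
  1: abcb$bc -> last char: c
  2: b$bcabc -> last char: c
  3: bcabcb$ -> last char: $
  4: bcb$bca -> last char: a
  5: cabcb$b -> last char: b
  6: cb$bcab -> last char: b


BWT = bcc$abb


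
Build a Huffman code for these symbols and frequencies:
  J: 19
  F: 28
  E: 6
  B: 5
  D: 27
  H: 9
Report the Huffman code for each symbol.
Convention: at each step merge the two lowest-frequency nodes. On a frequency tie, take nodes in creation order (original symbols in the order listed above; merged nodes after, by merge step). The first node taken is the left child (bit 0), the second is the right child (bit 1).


Huffman tree construction:
Step 1: Merge B(5) + E(6) = 11
Step 2: Merge H(9) + (B+E)(11) = 20
Step 3: Merge J(19) + (H+(B+E))(20) = 39
Step 4: Merge D(27) + F(28) = 55
Step 5: Merge (J+(H+(B+E)))(39) + (D+F)(55) = 94
Read each symbol's code off the tree from the root (left child = 0, right child = 1).

Codes:
  J: 00 (length 2)
  F: 11 (length 2)
  E: 0111 (length 4)
  B: 0110 (length 4)
  D: 10 (length 2)
  H: 010 (length 3)
Average code length: 219/94 = 2.3298 bits/symbol


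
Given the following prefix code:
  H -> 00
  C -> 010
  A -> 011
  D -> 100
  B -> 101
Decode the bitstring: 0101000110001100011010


Decoding step by step:
Bits 010 -> C
Bits 100 -> D
Bits 011 -> A
Bits 00 -> H
Bits 011 -> A
Bits 00 -> H
Bits 011 -> A
Bits 010 -> C


Decoded message: CDAHAHAC


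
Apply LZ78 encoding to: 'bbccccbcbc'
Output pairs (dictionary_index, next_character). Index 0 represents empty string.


LZ78 encoding steps:
Dictionary: {0: ''}
Step 1: w='' (idx 0), next='b' -> output (0, 'b'), add 'b' as idx 1
Step 2: w='b' (idx 1), next='c' -> output (1, 'c'), add 'bc' as idx 2
Step 3: w='' (idx 0), next='c' -> output (0, 'c'), add 'c' as idx 3
Step 4: w='c' (idx 3), next='c' -> output (3, 'c'), add 'cc' as idx 4
Step 5: w='bc' (idx 2), next='b' -> output (2, 'b'), add 'bcb' as idx 5
Step 6: w='c' (idx 3), end of input -> output (3, '')


Encoded: [(0, 'b'), (1, 'c'), (0, 'c'), (3, 'c'), (2, 'b'), (3, '')]


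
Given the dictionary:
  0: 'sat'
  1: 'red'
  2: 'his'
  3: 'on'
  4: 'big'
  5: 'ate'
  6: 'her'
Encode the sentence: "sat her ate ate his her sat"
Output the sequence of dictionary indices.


Look up each word in the dictionary:
  'sat' -> 0
  'her' -> 6
  'ate' -> 5
  'ate' -> 5
  'his' -> 2
  'her' -> 6
  'sat' -> 0

Encoded: [0, 6, 5, 5, 2, 6, 0]


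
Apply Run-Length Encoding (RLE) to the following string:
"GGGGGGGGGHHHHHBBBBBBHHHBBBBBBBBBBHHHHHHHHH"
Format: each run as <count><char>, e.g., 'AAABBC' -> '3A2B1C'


Scanning runs left to right:
  i=0: run of 'G' x 9 -> '9G'
  i=9: run of 'H' x 5 -> '5H'
  i=14: run of 'B' x 6 -> '6B'
  i=20: run of 'H' x 3 -> '3H'
  i=23: run of 'B' x 10 -> '10B'
  i=33: run of 'H' x 9 -> '9H'

RLE = 9G5H6B3H10B9H


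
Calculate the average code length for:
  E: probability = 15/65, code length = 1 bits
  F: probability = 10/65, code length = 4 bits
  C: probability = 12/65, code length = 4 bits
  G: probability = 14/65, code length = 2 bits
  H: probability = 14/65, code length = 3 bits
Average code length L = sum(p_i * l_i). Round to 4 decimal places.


Weighted contributions p_i * l_i:
  E: (15/65) * 1 = 15/65
  F: (10/65) * 4 = 40/65
  C: (12/65) * 4 = 48/65
  G: (14/65) * 2 = 28/65
  H: (14/65) * 3 = 42/65
Sum = (15 + 40 + 48 + 28 + 42)/65 = 173/65

L = 173/65 = 2.6615 bits/symbol


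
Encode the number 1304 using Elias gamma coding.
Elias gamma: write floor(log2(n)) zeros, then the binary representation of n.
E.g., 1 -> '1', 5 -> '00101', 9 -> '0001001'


num_bits = floor(log2(1304)) + 1 = 11
leading_zeros = num_bits - 1 = 10
binary(1304) = 10100011000

Elias gamma(1304) = '0000000000' + '10100011000' = 000000000010100011000 (21 bits)


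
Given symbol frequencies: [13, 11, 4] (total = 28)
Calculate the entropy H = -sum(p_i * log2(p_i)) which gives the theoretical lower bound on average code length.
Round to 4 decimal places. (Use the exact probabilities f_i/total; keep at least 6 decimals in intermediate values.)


Per-symbol terms -p_i * log2(p_i) with p_i = f_i/28:
  p = 13/28 = 0.464286: log2(p) = -1.106915, -p*log2(p) = 0.513925
  p = 11/28 = 0.392857: log2(p) = -1.347923, -p*log2(p) = 0.529541
  p = 4/28 = 0.142857: log2(p) = -2.807355, -p*log2(p) = 0.401051
H = 0.513925 + 0.529541 + 0.401051 = 1.444517

H = 1.4445 bits/symbol


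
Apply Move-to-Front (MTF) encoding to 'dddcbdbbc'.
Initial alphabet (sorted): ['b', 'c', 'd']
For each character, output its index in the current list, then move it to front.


MTF encoding:
'd': index 2 in ['b', 'c', 'd'] -> ['d', 'b', 'c']
'd': index 0 in ['d', 'b', 'c'] -> ['d', 'b', 'c']
'd': index 0 in ['d', 'b', 'c'] -> ['d', 'b', 'c']
'c': index 2 in ['d', 'b', 'c'] -> ['c', 'd', 'b']
'b': index 2 in ['c', 'd', 'b'] -> ['b', 'c', 'd']
'd': index 2 in ['b', 'c', 'd'] -> ['d', 'b', 'c']
'b': index 1 in ['d', 'b', 'c'] -> ['b', 'd', 'c']
'b': index 0 in ['b', 'd', 'c'] -> ['b', 'd', 'c']
'c': index 2 in ['b', 'd', 'c'] -> ['c', 'b', 'd']


Output: [2, 0, 0, 2, 2, 2, 1, 0, 2]


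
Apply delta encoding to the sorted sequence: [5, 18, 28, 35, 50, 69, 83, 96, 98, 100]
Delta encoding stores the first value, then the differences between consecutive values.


First value: 5
Deltas:
  18 - 5 = 13
  28 - 18 = 10
  35 - 28 = 7
  50 - 35 = 15
  69 - 50 = 19
  83 - 69 = 14
  96 - 83 = 13
  98 - 96 = 2
  100 - 98 = 2


Delta encoded: [5, 13, 10, 7, 15, 19, 14, 13, 2, 2]


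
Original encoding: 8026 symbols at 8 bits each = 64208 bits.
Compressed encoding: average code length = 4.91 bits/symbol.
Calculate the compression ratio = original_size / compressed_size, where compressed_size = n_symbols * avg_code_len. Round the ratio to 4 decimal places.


original_size = n_symbols * orig_bits = 8026 * 8 = 64208 bits
compressed_size = n_symbols * avg_code_len = 8026 * 4.91 = 39407.66 bits
ratio = original_size / compressed_size = 64208 / 39407.66 = 1.6293

Compression ratio = 1.6293


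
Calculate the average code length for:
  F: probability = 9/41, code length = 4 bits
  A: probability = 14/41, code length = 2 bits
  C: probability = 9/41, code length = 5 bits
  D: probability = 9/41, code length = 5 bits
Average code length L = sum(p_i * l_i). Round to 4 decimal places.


Weighted contributions p_i * l_i:
  F: (9/41) * 4 = 36/41
  A: (14/41) * 2 = 28/41
  C: (9/41) * 5 = 45/41
  D: (9/41) * 5 = 45/41
Sum = (36 + 28 + 45 + 45)/41 = 154/41

L = 154/41 = 3.7561 bits/symbol


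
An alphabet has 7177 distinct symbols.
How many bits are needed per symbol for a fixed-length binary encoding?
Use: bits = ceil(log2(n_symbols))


log2(7177) = 12.8092
Bracket: 2^12 = 4096 < 7177 <= 2^13 = 8192
So ceil(log2(7177)) = 13

bits = ceil(log2(7177)) = ceil(12.8092) = 13 bits


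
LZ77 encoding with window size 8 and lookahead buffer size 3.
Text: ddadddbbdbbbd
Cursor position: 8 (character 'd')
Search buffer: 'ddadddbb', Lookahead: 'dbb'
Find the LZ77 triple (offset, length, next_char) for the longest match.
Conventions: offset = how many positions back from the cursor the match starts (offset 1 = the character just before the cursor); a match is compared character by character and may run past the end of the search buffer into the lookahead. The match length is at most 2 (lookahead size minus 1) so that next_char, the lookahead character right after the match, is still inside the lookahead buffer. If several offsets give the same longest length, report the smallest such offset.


Try each offset into the search buffer:
  offset=1 (pos 7, char 'b'): match length 0
  offset=2 (pos 6, char 'b'): match length 0
  offset=3 (pos 5, char 'd'): match length 2
  offset=4 (pos 4, char 'd'): match length 1
  offset=5 (pos 3, char 'd'): match length 1
  offset=6 (pos 2, char 'a'): match length 0
  offset=7 (pos 1, char 'd'): match length 1
  offset=8 (pos 0, char 'd'): match length 1
Longest match has length 2 at offset 3.
next_char = character at position 8 + 2 = 10 -> 'b'

Best match: offset=3, length=2 (matching 'db' starting at position 5)
LZ77 triple: (3, 2, 'b')


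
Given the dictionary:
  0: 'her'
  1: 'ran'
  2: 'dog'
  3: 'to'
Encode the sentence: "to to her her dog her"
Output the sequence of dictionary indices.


Look up each word in the dictionary:
  'to' -> 3
  'to' -> 3
  'her' -> 0
  'her' -> 0
  'dog' -> 2
  'her' -> 0

Encoded: [3, 3, 0, 0, 2, 0]


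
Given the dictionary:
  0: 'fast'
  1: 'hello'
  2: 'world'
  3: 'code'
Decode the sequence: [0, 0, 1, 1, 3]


Look up each index in the dictionary:
  0 -> 'fast'
  0 -> 'fast'
  1 -> 'hello'
  1 -> 'hello'
  3 -> 'code'

Decoded: "fast fast hello hello code"


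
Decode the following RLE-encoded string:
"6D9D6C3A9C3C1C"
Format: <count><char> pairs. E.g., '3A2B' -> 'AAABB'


Expanding each <count><char> pair:
  6D -> 'DDDDDD'
  9D -> 'DDDDDDDDD'
  6C -> 'CCCCCC'
  3A -> 'AAA'
  9C -> 'CCCCCCCCC'
  3C -> 'CCC'
  1C -> 'C'

Decoded = DDDDDDDDDDDDDDDCCCCCCAAACCCCCCCCCCCCC


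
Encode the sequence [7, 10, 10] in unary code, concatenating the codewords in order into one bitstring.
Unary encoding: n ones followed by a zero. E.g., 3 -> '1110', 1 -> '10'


Encode each number as n ones followed by a terminating 0:
  7 -> 11111110 (8 bits)
  10 -> 11111111110 (11 bits)
  10 -> 11111111110 (11 bits)
Total length = 8 + 11 + 11 = 30 bits.

Unary([7, 10, 10]) = 111111101111111111011111111110 (30 bits)


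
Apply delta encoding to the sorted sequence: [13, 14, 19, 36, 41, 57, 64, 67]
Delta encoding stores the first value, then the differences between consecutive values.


First value: 13
Deltas:
  14 - 13 = 1
  19 - 14 = 5
  36 - 19 = 17
  41 - 36 = 5
  57 - 41 = 16
  64 - 57 = 7
  67 - 64 = 3


Delta encoded: [13, 1, 5, 17, 5, 16, 7, 3]


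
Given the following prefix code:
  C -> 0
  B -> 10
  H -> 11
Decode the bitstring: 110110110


Decoding step by step:
Bits 11 -> H
Bits 0 -> C
Bits 11 -> H
Bits 0 -> C
Bits 11 -> H
Bits 0 -> C


Decoded message: HCHCHC


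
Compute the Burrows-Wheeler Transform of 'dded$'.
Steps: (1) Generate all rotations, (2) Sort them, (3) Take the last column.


Rotations (sorted):
  0: $dded -> last char: d
  1: d$dde -> last char: e
  2: dded$ -> last char: $
  3: ded$d -> last char: d
  4: ed$dd -> last char: d


BWT = de$dd


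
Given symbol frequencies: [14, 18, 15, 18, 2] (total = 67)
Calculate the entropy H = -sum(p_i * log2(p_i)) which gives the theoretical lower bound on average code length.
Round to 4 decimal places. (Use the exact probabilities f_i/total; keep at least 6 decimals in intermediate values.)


Per-symbol terms -p_i * log2(p_i) with p_i = f_i/67:
  p = 14/67 = 0.208955: log2(p) = -2.258734, -p*log2(p) = 0.471974
  p = 18/67 = 0.268657: log2(p) = -1.896164, -p*log2(p) = 0.509417
  p = 15/67 = 0.223881: log2(p) = -2.159199, -p*log2(p) = 0.483403
  p = 18/67 = 0.268657: log2(p) = -1.896164, -p*log2(p) = 0.509417
  p = 2/67 = 0.029851: log2(p) = -5.066089, -p*log2(p) = 0.151227
H = 0.471974 + 0.509417 + 0.483403 + 0.509417 + 0.151227 = 2.125438

H = 2.1254 bits/symbol


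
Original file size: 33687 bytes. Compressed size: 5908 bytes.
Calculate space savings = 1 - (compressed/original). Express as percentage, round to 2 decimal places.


ratio = compressed/original = 5908/33687 = 0.175379
savings = 1 - ratio = 1 - 0.175379 = 0.824621
as a percentage: 0.824621 * 100 = 82.46%

Space savings = 1 - 5908/33687 = 82.46%


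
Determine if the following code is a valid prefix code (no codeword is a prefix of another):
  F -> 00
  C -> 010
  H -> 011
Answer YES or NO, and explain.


Checking each pair (does one codeword prefix another?):
  F='00' vs C='010': no prefix
  F='00' vs H='011': no prefix
  C='010' vs F='00': no prefix
  C='010' vs H='011': no prefix
  H='011' vs F='00': no prefix
  H='011' vs C='010': no prefix
No violation found over all pairs.

YES -- this is a valid prefix code. No codeword is a prefix of any other codeword.


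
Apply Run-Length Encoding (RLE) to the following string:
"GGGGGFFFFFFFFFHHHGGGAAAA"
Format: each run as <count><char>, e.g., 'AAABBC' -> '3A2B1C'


Scanning runs left to right:
  i=0: run of 'G' x 5 -> '5G'
  i=5: run of 'F' x 9 -> '9F'
  i=14: run of 'H' x 3 -> '3H'
  i=17: run of 'G' x 3 -> '3G'
  i=20: run of 'A' x 4 -> '4A'

RLE = 5G9F3H3G4A


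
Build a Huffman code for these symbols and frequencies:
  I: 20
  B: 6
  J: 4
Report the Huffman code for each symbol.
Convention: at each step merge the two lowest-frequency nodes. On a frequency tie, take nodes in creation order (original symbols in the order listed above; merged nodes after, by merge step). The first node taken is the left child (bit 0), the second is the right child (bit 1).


Huffman tree construction:
Step 1: Merge J(4) + B(6) = 10
Step 2: Merge (J+B)(10) + I(20) = 30
Read each symbol's code off the tree from the root (left child = 0, right child = 1).

Codes:
  I: 1 (length 1)
  B: 01 (length 2)
  J: 00 (length 2)
Average code length: 40/30 = 1.3333 bits/symbol


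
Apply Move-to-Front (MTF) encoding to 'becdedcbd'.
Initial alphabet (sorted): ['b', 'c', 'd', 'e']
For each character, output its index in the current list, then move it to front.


MTF encoding:
'b': index 0 in ['b', 'c', 'd', 'e'] -> ['b', 'c', 'd', 'e']
'e': index 3 in ['b', 'c', 'd', 'e'] -> ['e', 'b', 'c', 'd']
'c': index 2 in ['e', 'b', 'c', 'd'] -> ['c', 'e', 'b', 'd']
'd': index 3 in ['c', 'e', 'b', 'd'] -> ['d', 'c', 'e', 'b']
'e': index 2 in ['d', 'c', 'e', 'b'] -> ['e', 'd', 'c', 'b']
'd': index 1 in ['e', 'd', 'c', 'b'] -> ['d', 'e', 'c', 'b']
'c': index 2 in ['d', 'e', 'c', 'b'] -> ['c', 'd', 'e', 'b']
'b': index 3 in ['c', 'd', 'e', 'b'] -> ['b', 'c', 'd', 'e']
'd': index 2 in ['b', 'c', 'd', 'e'] -> ['d', 'b', 'c', 'e']


Output: [0, 3, 2, 3, 2, 1, 2, 3, 2]


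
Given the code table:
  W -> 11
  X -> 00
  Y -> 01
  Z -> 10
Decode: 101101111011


Decoding:
10 -> Z
11 -> W
01 -> Y
11 -> W
10 -> Z
11 -> W


Result: ZWYWZW


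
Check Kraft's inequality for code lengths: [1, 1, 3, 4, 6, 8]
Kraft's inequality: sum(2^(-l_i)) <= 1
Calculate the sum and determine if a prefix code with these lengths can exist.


Sum = 2^(-1) + 2^(-1) + 2^(-3) + 2^(-4) + 2^(-6) + 2^(-8)
    = 0.5 + 0.5 + 0.125 + 0.0625 + 0.015625 + 0.00390625
    = 309/256 = 1.20703125
Since 1.20703125 > 1, Kraft's inequality is NOT satisfied.
A prefix code with these lengths CANNOT exist.

Kraft sum = 1.20703125. Not satisfied.


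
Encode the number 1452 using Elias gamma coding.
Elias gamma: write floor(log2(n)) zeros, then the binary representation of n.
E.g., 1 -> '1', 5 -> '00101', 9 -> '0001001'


num_bits = floor(log2(1452)) + 1 = 11
leading_zeros = num_bits - 1 = 10
binary(1452) = 10110101100

Elias gamma(1452) = '0000000000' + '10110101100' = 000000000010110101100 (21 bits)


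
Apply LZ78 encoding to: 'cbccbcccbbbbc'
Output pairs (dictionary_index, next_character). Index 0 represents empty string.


LZ78 encoding steps:
Dictionary: {0: ''}
Step 1: w='' (idx 0), next='c' -> output (0, 'c'), add 'c' as idx 1
Step 2: w='' (idx 0), next='b' -> output (0, 'b'), add 'b' as idx 2
Step 3: w='c' (idx 1), next='c' -> output (1, 'c'), add 'cc' as idx 3
Step 4: w='b' (idx 2), next='c' -> output (2, 'c'), add 'bc' as idx 4
Step 5: w='cc' (idx 3), next='b' -> output (3, 'b'), add 'ccb' as idx 5
Step 6: w='b' (idx 2), next='b' -> output (2, 'b'), add 'bb' as idx 6
Step 7: w='bc' (idx 4), end of input -> output (4, '')


Encoded: [(0, 'c'), (0, 'b'), (1, 'c'), (2, 'c'), (3, 'b'), (2, 'b'), (4, '')]


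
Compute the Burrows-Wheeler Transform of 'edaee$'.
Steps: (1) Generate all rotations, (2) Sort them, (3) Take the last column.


Rotations (sorted):
  0: $edaee -> last char: e
  1: aee$ed -> last char: d
  2: daee$e -> last char: e
  3: e$edae -> last char: e
  4: edaee$ -> last char: $
  5: ee$eda -> last char: a


BWT = edee$a


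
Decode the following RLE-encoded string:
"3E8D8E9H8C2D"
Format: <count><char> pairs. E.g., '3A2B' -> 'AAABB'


Expanding each <count><char> pair:
  3E -> 'EEE'
  8D -> 'DDDDDDDD'
  8E -> 'EEEEEEEE'
  9H -> 'HHHHHHHHH'
  8C -> 'CCCCCCCC'
  2D -> 'DD'

Decoded = EEEDDDDDDDDEEEEEEEEHHHHHHHHHCCCCCCCCDD


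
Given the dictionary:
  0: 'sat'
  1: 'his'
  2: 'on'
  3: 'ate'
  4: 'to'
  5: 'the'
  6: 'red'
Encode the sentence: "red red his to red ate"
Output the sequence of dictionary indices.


Look up each word in the dictionary:
  'red' -> 6
  'red' -> 6
  'his' -> 1
  'to' -> 4
  'red' -> 6
  'ate' -> 3

Encoded: [6, 6, 1, 4, 6, 3]


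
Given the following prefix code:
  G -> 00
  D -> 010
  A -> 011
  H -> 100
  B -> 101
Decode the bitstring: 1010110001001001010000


Decoding step by step:
Bits 101 -> B
Bits 011 -> A
Bits 00 -> G
Bits 010 -> D
Bits 010 -> D
Bits 010 -> D
Bits 100 -> H
Bits 00 -> G


Decoded message: BAGDDDHG


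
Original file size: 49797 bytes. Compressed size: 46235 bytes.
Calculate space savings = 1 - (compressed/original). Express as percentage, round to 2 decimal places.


ratio = compressed/original = 46235/49797 = 0.92847
savings = 1 - ratio = 1 - 0.92847 = 0.07153
as a percentage: 0.07153 * 100 = 7.15%

Space savings = 1 - 46235/49797 = 7.15%


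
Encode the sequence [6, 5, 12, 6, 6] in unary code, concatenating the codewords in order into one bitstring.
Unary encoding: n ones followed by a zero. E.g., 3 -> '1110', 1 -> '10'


Encode each number as n ones followed by a terminating 0:
  6 -> 1111110 (7 bits)
  5 -> 111110 (6 bits)
  12 -> 1111111111110 (13 bits)
  6 -> 1111110 (7 bits)
  6 -> 1111110 (7 bits)
Total length = 7 + 6 + 13 + 7 + 7 = 40 bits.

Unary([6, 5, 12, 6, 6]) = 1111110111110111111111111011111101111110 (40 bits)


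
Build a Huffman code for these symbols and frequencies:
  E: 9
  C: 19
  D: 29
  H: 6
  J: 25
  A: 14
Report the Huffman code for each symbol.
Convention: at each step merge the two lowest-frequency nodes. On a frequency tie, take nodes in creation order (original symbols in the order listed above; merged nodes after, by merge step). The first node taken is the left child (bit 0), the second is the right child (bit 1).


Huffman tree construction:
Step 1: Merge H(6) + E(9) = 15
Step 2: Merge A(14) + (H+E)(15) = 29
Step 3: Merge C(19) + J(25) = 44
Step 4: Merge D(29) + (A+(H+E))(29) = 58
Step 5: Merge (C+J)(44) + (D+(A+(H+E)))(58) = 102
Read each symbol's code off the tree from the root (left child = 0, right child = 1).

Codes:
  E: 1111 (length 4)
  C: 00 (length 2)
  D: 10 (length 2)
  H: 1110 (length 4)
  J: 01 (length 2)
  A: 110 (length 3)
Average code length: 248/102 = 2.4314 bits/symbol


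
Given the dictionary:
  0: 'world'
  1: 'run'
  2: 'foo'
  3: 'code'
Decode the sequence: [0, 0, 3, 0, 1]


Look up each index in the dictionary:
  0 -> 'world'
  0 -> 'world'
  3 -> 'code'
  0 -> 'world'
  1 -> 'run'

Decoded: "world world code world run"


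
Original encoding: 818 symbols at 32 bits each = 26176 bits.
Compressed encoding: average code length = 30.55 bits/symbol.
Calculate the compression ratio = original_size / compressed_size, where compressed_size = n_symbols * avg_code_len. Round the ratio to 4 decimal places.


original_size = n_symbols * orig_bits = 818 * 32 = 26176 bits
compressed_size = n_symbols * avg_code_len = 818 * 30.55 = 24989.9 bits
ratio = original_size / compressed_size = 26176 / 24989.9 = 1.0475

Compression ratio = 1.0475


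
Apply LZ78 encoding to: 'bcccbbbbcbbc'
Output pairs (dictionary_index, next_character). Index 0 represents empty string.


LZ78 encoding steps:
Dictionary: {0: ''}
Step 1: w='' (idx 0), next='b' -> output (0, 'b'), add 'b' as idx 1
Step 2: w='' (idx 0), next='c' -> output (0, 'c'), add 'c' as idx 2
Step 3: w='c' (idx 2), next='c' -> output (2, 'c'), add 'cc' as idx 3
Step 4: w='b' (idx 1), next='b' -> output (1, 'b'), add 'bb' as idx 4
Step 5: w='bb' (idx 4), next='c' -> output (4, 'c'), add 'bbc' as idx 5
Step 6: w='bbc' (idx 5), end of input -> output (5, '')


Encoded: [(0, 'b'), (0, 'c'), (2, 'c'), (1, 'b'), (4, 'c'), (5, '')]


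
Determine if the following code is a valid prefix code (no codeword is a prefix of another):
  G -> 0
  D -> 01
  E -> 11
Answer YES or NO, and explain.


Checking each pair (does one codeword prefix another?):
  G='0' vs D='01': prefix -- VIOLATION

NO -- this is NOT a valid prefix code. G (0) is a prefix of D (01).


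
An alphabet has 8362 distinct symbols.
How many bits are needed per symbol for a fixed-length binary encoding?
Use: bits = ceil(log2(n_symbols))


log2(8362) = 13.0296
Bracket: 2^13 = 8192 < 8362 <= 2^14 = 16384
So ceil(log2(8362)) = 14

bits = ceil(log2(8362)) = ceil(13.0296) = 14 bits


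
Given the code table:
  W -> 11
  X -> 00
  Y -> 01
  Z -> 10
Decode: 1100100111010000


Decoding:
11 -> W
00 -> X
10 -> Z
01 -> Y
11 -> W
01 -> Y
00 -> X
00 -> X


Result: WXZYWYXX


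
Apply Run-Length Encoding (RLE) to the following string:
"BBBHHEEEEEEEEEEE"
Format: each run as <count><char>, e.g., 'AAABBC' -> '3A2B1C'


Scanning runs left to right:
  i=0: run of 'B' x 3 -> '3B'
  i=3: run of 'H' x 2 -> '2H'
  i=5: run of 'E' x 11 -> '11E'

RLE = 3B2H11E


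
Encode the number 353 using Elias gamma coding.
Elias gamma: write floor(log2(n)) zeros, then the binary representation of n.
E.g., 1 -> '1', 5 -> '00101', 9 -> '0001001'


num_bits = floor(log2(353)) + 1 = 9
leading_zeros = num_bits - 1 = 8
binary(353) = 101100001

Elias gamma(353) = '00000000' + '101100001' = 00000000101100001 (17 bits)


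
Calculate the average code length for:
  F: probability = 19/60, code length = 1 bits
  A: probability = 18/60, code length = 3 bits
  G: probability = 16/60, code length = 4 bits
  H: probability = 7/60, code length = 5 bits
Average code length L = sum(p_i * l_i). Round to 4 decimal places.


Weighted contributions p_i * l_i:
  F: (19/60) * 1 = 19/60
  A: (18/60) * 3 = 54/60
  G: (16/60) * 4 = 64/60
  H: (7/60) * 5 = 35/60
Sum = (19 + 54 + 64 + 35)/60 = 172/60

L = 172/60 = 2.8667 bits/symbol


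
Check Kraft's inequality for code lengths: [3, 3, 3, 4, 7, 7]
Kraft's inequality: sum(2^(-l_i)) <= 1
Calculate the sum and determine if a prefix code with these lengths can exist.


Sum = 2^(-3) + 2^(-3) + 2^(-3) + 2^(-4) + 2^(-7) + 2^(-7)
    = 0.125 + 0.125 + 0.125 + 0.0625 + 0.0078125 + 0.0078125
    = 58/128 = 0.453125
Since 0.453125 <= 1, Kraft's inequality IS satisfied.
A prefix code with these lengths CAN exist.

Kraft sum = 0.453125. Satisfied.


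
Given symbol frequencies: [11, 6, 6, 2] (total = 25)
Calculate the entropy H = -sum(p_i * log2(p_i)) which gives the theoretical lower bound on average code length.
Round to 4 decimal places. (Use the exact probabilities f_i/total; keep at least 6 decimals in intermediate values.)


Per-symbol terms -p_i * log2(p_i) with p_i = f_i/25:
  p = 11/25 = 0.440000: log2(p) = -1.184425, -p*log2(p) = 0.521147
  p = 6/25 = 0.240000: log2(p) = -2.058894, -p*log2(p) = 0.494134
  p = 6/25 = 0.240000: log2(p) = -2.058894, -p*log2(p) = 0.494134
  p = 2/25 = 0.080000: log2(p) = -3.643856, -p*log2(p) = 0.291508
H = 0.521147 + 0.494134 + 0.494134 + 0.291508 = 1.800923

H = 1.8009 bits/symbol


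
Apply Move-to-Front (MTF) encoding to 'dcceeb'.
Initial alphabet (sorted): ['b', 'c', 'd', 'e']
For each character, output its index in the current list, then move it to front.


MTF encoding:
'd': index 2 in ['b', 'c', 'd', 'e'] -> ['d', 'b', 'c', 'e']
'c': index 2 in ['d', 'b', 'c', 'e'] -> ['c', 'd', 'b', 'e']
'c': index 0 in ['c', 'd', 'b', 'e'] -> ['c', 'd', 'b', 'e']
'e': index 3 in ['c', 'd', 'b', 'e'] -> ['e', 'c', 'd', 'b']
'e': index 0 in ['e', 'c', 'd', 'b'] -> ['e', 'c', 'd', 'b']
'b': index 3 in ['e', 'c', 'd', 'b'] -> ['b', 'e', 'c', 'd']


Output: [2, 2, 0, 3, 0, 3]


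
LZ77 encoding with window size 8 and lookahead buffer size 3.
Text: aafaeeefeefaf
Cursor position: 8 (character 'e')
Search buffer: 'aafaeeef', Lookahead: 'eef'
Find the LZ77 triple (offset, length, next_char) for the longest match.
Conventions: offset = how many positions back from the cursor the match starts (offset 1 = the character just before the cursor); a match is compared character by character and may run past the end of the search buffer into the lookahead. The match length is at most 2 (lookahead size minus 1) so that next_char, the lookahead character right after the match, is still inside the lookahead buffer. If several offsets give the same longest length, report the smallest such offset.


Try each offset into the search buffer:
  offset=1 (pos 7, char 'f'): match length 0
  offset=2 (pos 6, char 'e'): match length 1
  offset=3 (pos 5, char 'e'): match length 2
  offset=4 (pos 4, char 'e'): match length 2
  offset=5 (pos 3, char 'a'): match length 0
  offset=6 (pos 2, char 'f'): match length 0
  offset=7 (pos 1, char 'a'): match length 0
  offset=8 (pos 0, char 'a'): match length 0
Longest match has length 2, found at offsets 3, 4; take the smallest, offset 3.
next_char = character at position 8 + 2 = 10 -> 'f'

Best match: offset=3, length=2 (matching 'ee' starting at position 5)
LZ77 triple: (3, 2, 'f')


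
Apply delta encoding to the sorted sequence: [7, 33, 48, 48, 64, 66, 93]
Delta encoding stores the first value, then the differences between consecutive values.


First value: 7
Deltas:
  33 - 7 = 26
  48 - 33 = 15
  48 - 48 = 0
  64 - 48 = 16
  66 - 64 = 2
  93 - 66 = 27


Delta encoded: [7, 26, 15, 0, 16, 2, 27]


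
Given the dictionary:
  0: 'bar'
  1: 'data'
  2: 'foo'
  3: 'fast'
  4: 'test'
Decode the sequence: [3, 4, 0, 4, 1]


Look up each index in the dictionary:
  3 -> 'fast'
  4 -> 'test'
  0 -> 'bar'
  4 -> 'test'
  1 -> 'data'

Decoded: "fast test bar test data"


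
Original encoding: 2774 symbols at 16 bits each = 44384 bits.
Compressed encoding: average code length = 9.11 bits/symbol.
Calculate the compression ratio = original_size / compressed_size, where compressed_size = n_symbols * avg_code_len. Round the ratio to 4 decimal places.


original_size = n_symbols * orig_bits = 2774 * 16 = 44384 bits
compressed_size = n_symbols * avg_code_len = 2774 * 9.11 = 25271.14 bits
ratio = original_size / compressed_size = 44384 / 25271.14 = 1.7563

Compression ratio = 1.7563


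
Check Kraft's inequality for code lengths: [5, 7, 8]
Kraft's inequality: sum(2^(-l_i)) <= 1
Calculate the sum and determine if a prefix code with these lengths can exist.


Sum = 2^(-5) + 2^(-7) + 2^(-8)
    = 0.03125 + 0.0078125 + 0.00390625
    = 11/256 = 0.04296875
Since 0.04296875 <= 1, Kraft's inequality IS satisfied.
A prefix code with these lengths CAN exist.

Kraft sum = 0.04296875. Satisfied.


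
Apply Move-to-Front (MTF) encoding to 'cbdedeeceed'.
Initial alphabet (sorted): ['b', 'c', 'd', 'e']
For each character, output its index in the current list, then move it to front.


MTF encoding:
'c': index 1 in ['b', 'c', 'd', 'e'] -> ['c', 'b', 'd', 'e']
'b': index 1 in ['c', 'b', 'd', 'e'] -> ['b', 'c', 'd', 'e']
'd': index 2 in ['b', 'c', 'd', 'e'] -> ['d', 'b', 'c', 'e']
'e': index 3 in ['d', 'b', 'c', 'e'] -> ['e', 'd', 'b', 'c']
'd': index 1 in ['e', 'd', 'b', 'c'] -> ['d', 'e', 'b', 'c']
'e': index 1 in ['d', 'e', 'b', 'c'] -> ['e', 'd', 'b', 'c']
'e': index 0 in ['e', 'd', 'b', 'c'] -> ['e', 'd', 'b', 'c']
'c': index 3 in ['e', 'd', 'b', 'c'] -> ['c', 'e', 'd', 'b']
'e': index 1 in ['c', 'e', 'd', 'b'] -> ['e', 'c', 'd', 'b']
'e': index 0 in ['e', 'c', 'd', 'b'] -> ['e', 'c', 'd', 'b']
'd': index 2 in ['e', 'c', 'd', 'b'] -> ['d', 'e', 'c', 'b']


Output: [1, 1, 2, 3, 1, 1, 0, 3, 1, 0, 2]


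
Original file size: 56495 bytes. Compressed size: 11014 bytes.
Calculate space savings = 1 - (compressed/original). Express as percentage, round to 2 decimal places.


ratio = compressed/original = 11014/56495 = 0.194955
savings = 1 - ratio = 1 - 0.194955 = 0.805045
as a percentage: 0.805045 * 100 = 80.5%

Space savings = 1 - 11014/56495 = 80.5%


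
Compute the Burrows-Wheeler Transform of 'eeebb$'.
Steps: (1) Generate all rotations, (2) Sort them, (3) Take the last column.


Rotations (sorted):
  0: $eeebb -> last char: b
  1: b$eeeb -> last char: b
  2: bb$eee -> last char: e
  3: ebb$ee -> last char: e
  4: eebb$e -> last char: e
  5: eeebb$ -> last char: $


BWT = bbeee$


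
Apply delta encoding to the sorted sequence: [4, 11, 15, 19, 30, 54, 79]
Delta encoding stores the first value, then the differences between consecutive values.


First value: 4
Deltas:
  11 - 4 = 7
  15 - 11 = 4
  19 - 15 = 4
  30 - 19 = 11
  54 - 30 = 24
  79 - 54 = 25


Delta encoded: [4, 7, 4, 4, 11, 24, 25]


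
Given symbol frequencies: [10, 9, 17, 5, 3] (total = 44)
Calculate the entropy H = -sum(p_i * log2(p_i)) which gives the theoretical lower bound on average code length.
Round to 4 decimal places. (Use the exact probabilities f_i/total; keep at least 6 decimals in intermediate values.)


Per-symbol terms -p_i * log2(p_i) with p_i = f_i/44:
  p = 10/44 = 0.227273: log2(p) = -2.137504, -p*log2(p) = 0.485796
  p = 9/44 = 0.204545: log2(p) = -2.289507, -p*log2(p) = 0.468308
  p = 17/44 = 0.386364: log2(p) = -1.371969, -p*log2(p) = 0.530079
  p = 5/44 = 0.113636: log2(p) = -3.137504, -p*log2(p) = 0.356534
  p = 3/44 = 0.068182: log2(p) = -3.874469, -p*log2(p) = 0.264168
H = 0.485796 + 0.468308 + 0.530079 + 0.356534 + 0.264168 = 2.104885

H = 2.1049 bits/symbol


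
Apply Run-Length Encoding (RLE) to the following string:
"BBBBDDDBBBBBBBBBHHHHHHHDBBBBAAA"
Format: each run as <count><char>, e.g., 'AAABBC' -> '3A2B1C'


Scanning runs left to right:
  i=0: run of 'B' x 4 -> '4B'
  i=4: run of 'D' x 3 -> '3D'
  i=7: run of 'B' x 9 -> '9B'
  i=16: run of 'H' x 7 -> '7H'
  i=23: run of 'D' x 1 -> '1D'
  i=24: run of 'B' x 4 -> '4B'
  i=28: run of 'A' x 3 -> '3A'

RLE = 4B3D9B7H1D4B3A


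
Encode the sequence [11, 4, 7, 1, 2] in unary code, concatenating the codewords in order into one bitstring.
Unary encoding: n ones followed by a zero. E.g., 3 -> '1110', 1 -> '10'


Encode each number as n ones followed by a terminating 0:
  11 -> 111111111110 (12 bits)
  4 -> 11110 (5 bits)
  7 -> 11111110 (8 bits)
  1 -> 10 (2 bits)
  2 -> 110 (3 bits)
Total length = 12 + 5 + 8 + 2 + 3 = 30 bits.

Unary([11, 4, 7, 1, 2]) = 111111111110111101111111010110 (30 bits)


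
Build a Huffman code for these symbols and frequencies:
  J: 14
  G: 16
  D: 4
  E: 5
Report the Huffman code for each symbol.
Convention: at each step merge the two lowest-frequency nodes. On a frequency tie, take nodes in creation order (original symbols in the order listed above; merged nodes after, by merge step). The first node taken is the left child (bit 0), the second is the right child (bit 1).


Huffman tree construction:
Step 1: Merge D(4) + E(5) = 9
Step 2: Merge (D+E)(9) + J(14) = 23
Step 3: Merge G(16) + ((D+E)+J)(23) = 39
Read each symbol's code off the tree from the root (left child = 0, right child = 1).

Codes:
  J: 11 (length 2)
  G: 0 (length 1)
  D: 100 (length 3)
  E: 101 (length 3)
Average code length: 71/39 = 1.8205 bits/symbol


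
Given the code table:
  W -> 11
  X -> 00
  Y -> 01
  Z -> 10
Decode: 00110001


Decoding:
00 -> X
11 -> W
00 -> X
01 -> Y


Result: XWXY


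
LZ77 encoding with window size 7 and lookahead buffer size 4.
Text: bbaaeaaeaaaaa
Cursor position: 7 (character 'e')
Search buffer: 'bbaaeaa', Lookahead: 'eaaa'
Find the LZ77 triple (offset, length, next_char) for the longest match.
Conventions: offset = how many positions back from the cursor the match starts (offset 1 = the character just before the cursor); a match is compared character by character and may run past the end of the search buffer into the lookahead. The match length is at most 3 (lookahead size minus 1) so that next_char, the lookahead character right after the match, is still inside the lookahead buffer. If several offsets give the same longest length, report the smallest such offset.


Try each offset into the search buffer:
  offset=1 (pos 6, char 'a'): match length 0
  offset=2 (pos 5, char 'a'): match length 0
  offset=3 (pos 4, char 'e'): match length 3
  offset=4 (pos 3, char 'a'): match length 0
  offset=5 (pos 2, char 'a'): match length 0
  offset=6 (pos 1, char 'b'): match length 0
  offset=7 (pos 0, char 'b'): match length 0
Longest match has length 3 at offset 3.
next_char = character at position 7 + 3 = 10 -> 'a'

Best match: offset=3, length=3 (matching 'eaa' starting at position 4)
LZ77 triple: (3, 3, 'a')


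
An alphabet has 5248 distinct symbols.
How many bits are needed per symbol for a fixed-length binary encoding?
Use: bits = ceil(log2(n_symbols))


log2(5248) = 12.3576
Bracket: 2^12 = 4096 < 5248 <= 2^13 = 8192
So ceil(log2(5248)) = 13

bits = ceil(log2(5248)) = ceil(12.3576) = 13 bits


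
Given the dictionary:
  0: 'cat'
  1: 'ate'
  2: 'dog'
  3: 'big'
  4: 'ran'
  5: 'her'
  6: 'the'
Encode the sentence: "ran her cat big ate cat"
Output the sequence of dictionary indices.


Look up each word in the dictionary:
  'ran' -> 4
  'her' -> 5
  'cat' -> 0
  'big' -> 3
  'ate' -> 1
  'cat' -> 0

Encoded: [4, 5, 0, 3, 1, 0]


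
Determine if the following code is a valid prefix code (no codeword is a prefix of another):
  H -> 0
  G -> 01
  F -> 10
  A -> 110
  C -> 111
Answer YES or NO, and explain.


Checking each pair (does one codeword prefix another?):
  H='0' vs G='01': prefix -- VIOLATION

NO -- this is NOT a valid prefix code. H (0) is a prefix of G (01).


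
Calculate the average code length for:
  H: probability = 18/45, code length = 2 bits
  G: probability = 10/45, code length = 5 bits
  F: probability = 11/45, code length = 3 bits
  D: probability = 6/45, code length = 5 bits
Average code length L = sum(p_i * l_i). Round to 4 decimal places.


Weighted contributions p_i * l_i:
  H: (18/45) * 2 = 36/45
  G: (10/45) * 5 = 50/45
  F: (11/45) * 3 = 33/45
  D: (6/45) * 5 = 30/45
Sum = (36 + 50 + 33 + 30)/45 = 149/45

L = 149/45 = 3.3111 bits/symbol


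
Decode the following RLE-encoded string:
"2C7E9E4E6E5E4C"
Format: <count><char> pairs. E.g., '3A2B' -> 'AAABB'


Expanding each <count><char> pair:
  2C -> 'CC'
  7E -> 'EEEEEEE'
  9E -> 'EEEEEEEEE'
  4E -> 'EEEE'
  6E -> 'EEEEEE'
  5E -> 'EEEEE'
  4C -> 'CCCC'

Decoded = CCEEEEEEEEEEEEEEEEEEEEEEEEEEEEEEECCCC


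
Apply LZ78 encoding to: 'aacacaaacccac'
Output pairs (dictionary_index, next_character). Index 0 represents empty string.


LZ78 encoding steps:
Dictionary: {0: ''}
Step 1: w='' (idx 0), next='a' -> output (0, 'a'), add 'a' as idx 1
Step 2: w='a' (idx 1), next='c' -> output (1, 'c'), add 'ac' as idx 2
Step 3: w='ac' (idx 2), next='a' -> output (2, 'a'), add 'aca' as idx 3
Step 4: w='a' (idx 1), next='a' -> output (1, 'a'), add 'aa' as idx 4
Step 5: w='' (idx 0), next='c' -> output (0, 'c'), add 'c' as idx 5
Step 6: w='c' (idx 5), next='c' -> output (5, 'c'), add 'cc' as idx 6
Step 7: w='ac' (idx 2), end of input -> output (2, '')


Encoded: [(0, 'a'), (1, 'c'), (2, 'a'), (1, 'a'), (0, 'c'), (5, 'c'), (2, '')]
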